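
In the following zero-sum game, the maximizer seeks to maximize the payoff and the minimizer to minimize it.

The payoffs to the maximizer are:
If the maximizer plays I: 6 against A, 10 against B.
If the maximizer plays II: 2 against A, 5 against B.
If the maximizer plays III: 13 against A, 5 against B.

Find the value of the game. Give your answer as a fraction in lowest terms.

25/3

Row II is strictly dominated by row I, so the maximizer never plays it.
The remaining 2×2 game on (I, III) × (A, B) has no saddle point. Let the maximizer play I with probability p; indifference gives 6p + 13(1−p) = 10p + 5(1−p), so p = 2/3.
Similarly the minimizer's optimal q on A is 5/12, and the value is 6·(5/12) + (10)·(7/12) = 25/3.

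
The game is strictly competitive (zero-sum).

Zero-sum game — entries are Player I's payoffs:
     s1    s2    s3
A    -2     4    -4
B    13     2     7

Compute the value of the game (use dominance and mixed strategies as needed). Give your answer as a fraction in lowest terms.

Column s1 is strictly dominated by s3 for Player II (it gives Player I more in every row).
The remaining 2×2 game on (A, B) × (s2, s3) has no saddle point. Let Player I play A with probability p; indifference gives 4p + 2(1−p) = −4p + 7(1−p), so p = 5/13.
Similarly Player II's optimal q on s2 is 11/13, and the value is 4·(11/13) + (-4)·(2/13) = 36/13.

36/13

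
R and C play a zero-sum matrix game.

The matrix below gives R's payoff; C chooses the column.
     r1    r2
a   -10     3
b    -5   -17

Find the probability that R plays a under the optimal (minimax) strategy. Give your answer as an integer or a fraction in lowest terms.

Row minima are -10 and -17, so R's maximin is -10; column maxima are -5 and 3, so C's minimax is -5. These differ, so the equilibrium is in mixed strategies.
Let R play a with probability p. C is indifferent when −10p − 5(1−p) = 3p − 17(1−p), giving p = 12/25.

12/25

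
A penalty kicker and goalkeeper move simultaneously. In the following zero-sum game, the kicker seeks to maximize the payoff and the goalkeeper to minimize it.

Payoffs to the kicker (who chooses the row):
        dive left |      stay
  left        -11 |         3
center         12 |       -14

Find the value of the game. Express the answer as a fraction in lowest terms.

Row minima are -11 and -14, so the kicker's maximin is -11; column maxima are 12 and 3, so the goalkeeper's minimax is 3. These differ, so the equilibrium is in mixed strategies.
Let the kicker play left with probability p. The goalkeeper is indifferent when −11p + 12(1−p) = 3p − 14(1−p), giving p = 13/20.
Let the goalkeeper play dive left with probability q. The kicker is indifferent when −11q + 3(1−q) = 12q − 14(1−q), giving q = 17/40.
The value is -11·(17/40) + (3)·(23/40) = -59/20.

-59/20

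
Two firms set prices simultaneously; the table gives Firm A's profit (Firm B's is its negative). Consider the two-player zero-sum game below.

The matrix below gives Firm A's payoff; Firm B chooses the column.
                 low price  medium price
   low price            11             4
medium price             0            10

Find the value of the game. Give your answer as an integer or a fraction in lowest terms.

Row minima are 4 and 0, so Firm A's maximin is 4; column maxima are 11 and 10, so Firm B's minimax is 10. These differ, so the equilibrium is in mixed strategies.
Let Firm A play low price with probability p. Firm B is indifferent when 11p = 4p + 10(1−p), giving p = 10/17.
Let Firm B play low price with probability q. Firm A is indifferent when 11q + 4(1−q) = 10(1−q), giving q = 6/17.
The value is 11·(6/17) + (4)·(11/17) = 110/17.

110/17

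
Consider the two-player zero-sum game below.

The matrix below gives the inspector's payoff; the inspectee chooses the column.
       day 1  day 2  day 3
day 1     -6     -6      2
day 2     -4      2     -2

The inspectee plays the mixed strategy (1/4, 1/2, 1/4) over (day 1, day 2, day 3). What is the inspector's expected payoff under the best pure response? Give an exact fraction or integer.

day 1: (-6)·(1/4) + (-6)·(1/2) + (2)·(1/4) = -4.
day 2: (-4)·(1/4) + (2)·(1/2) + (-2)·(1/4) = -1/2.
The best pure response is day 2 with expected payoff -1/2.

-1/2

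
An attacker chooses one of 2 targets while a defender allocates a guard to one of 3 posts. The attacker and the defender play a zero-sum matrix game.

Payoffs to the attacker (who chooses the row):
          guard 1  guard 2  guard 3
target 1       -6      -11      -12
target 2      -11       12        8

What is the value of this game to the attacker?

Column guard 2 is strictly dominated by guard 3 for the defender (it gives the attacker more in every row).
The remaining 2×2 game on (target 1, target 2) × (guard 1, guard 3) has no saddle point. Let the attacker play target 1 with probability p; indifference gives −6p − 11(1−p) = −12p + 8(1−p), so p = 19/25.
Similarly the defender's optimal q on guard 1 is 4/5, and the value is -6·(4/5) + (-12)·(1/5) = -36/5.

-36/5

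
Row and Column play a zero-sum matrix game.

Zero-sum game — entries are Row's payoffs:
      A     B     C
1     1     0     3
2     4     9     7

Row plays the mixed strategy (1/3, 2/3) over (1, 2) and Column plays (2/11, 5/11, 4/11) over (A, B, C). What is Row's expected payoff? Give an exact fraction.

Against (2/11, 5/11, 4/11), each row's expected payoff is 1: 14/11; 2: 81/11.
Taking the (1/3, 2/3)-weighted average: (1/3)·(14/11) + (2/3)·(81/11) = 16/3.

16/3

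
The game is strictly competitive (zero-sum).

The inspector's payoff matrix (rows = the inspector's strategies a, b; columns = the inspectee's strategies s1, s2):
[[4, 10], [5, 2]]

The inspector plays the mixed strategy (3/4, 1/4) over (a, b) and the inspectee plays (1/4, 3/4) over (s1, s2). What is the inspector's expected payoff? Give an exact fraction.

113/16

Against (1/4, 3/4), each row's expected payoff is a: 17/2; b: 11/4.
Taking the (3/4, 1/4)-weighted average: (3/4)·(17/2) + (1/4)·(11/4) = 113/16.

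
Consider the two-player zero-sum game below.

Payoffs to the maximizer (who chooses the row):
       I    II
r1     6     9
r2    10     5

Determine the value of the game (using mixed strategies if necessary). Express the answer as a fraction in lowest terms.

15/2

Row minima are 6 and 5, so the maximizer's maximin is 6; column maxima are 10 and 9, so the minimizer's minimax is 9. These differ, so the equilibrium is in mixed strategies.
Let the maximizer play r1 with probability p. The minimizer is indifferent when 6p + 10(1−p) = 9p + 5(1−p), giving p = 5/8.
Let the minimizer play I with probability q. The maximizer is indifferent when 6q + 9(1−q) = 10q + 5(1−q), giving q = 1/2.
The value is 6·(1/2) + (9)·(1/2) = 15/2.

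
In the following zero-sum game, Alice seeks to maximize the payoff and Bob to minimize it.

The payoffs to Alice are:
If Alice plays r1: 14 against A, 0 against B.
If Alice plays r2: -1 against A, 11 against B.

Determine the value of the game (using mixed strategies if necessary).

77/13

Row minima are 0 and -1, so Alice's maximin is 0; column maxima are 14 and 11, so Bob's minimax is 11. These differ, so the equilibrium is in mixed strategies.
Let Alice play r1 with probability p. Bob is indifferent when 14p − (1−p) = 11(1−p), giving p = 6/13.
Let Bob play A with probability q. Alice is indifferent when 14q = −q + 11(1−q), giving q = 11/26.
The value is 14·(11/26) + (0)·(15/26) = 77/13.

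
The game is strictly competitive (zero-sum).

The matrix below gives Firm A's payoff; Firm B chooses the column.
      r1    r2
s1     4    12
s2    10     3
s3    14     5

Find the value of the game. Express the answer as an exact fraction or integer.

Row s2 is strictly dominated by row s3, so Firm A never plays it.
The remaining 2×2 game on (s1, s3) × (r1, r2) has no saddle point. Let Firm A play s1 with probability p; indifference gives 4p + 14(1−p) = 12p + 5(1−p), so p = 9/17.
Similarly Firm B's optimal q on r1 is 7/17, and the value is 4·(7/17) + (12)·(10/17) = 148/17.

148/17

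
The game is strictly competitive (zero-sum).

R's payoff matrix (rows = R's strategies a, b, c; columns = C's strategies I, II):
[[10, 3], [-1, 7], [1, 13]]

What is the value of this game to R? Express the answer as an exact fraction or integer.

127/19

Row b is strictly dominated by row c, so R never plays it.
The remaining 2×2 game on (a, c) × (I, II) has no saddle point. Let R play a with probability p; indifference gives 10p + (1−p) = 3p + 13(1−p), so p = 12/19.
Similarly C's optimal q on I is 10/19, and the value is 10·(10/19) + (3)·(9/19) = 127/19.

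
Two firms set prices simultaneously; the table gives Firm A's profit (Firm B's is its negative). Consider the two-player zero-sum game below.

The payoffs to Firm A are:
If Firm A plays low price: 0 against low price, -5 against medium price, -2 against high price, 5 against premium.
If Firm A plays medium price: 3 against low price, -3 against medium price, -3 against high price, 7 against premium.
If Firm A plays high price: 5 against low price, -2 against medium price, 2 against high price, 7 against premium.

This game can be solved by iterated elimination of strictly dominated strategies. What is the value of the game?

-2

Row low price is strictly dominated by row high price (5>0, -2>-5, 2>-2, 7>5); eliminate low price.
Column premium is strictly dominated by low price for Firm B (3<7, 5<7); eliminate premium.
Column low price is strictly dominated by medium price for Firm B (-3<3, -2<5); eliminate low price.
Row medium price is strictly dominated by row high price (-2>-3, 2>-3); eliminate medium price.
Column high price is strictly dominated by medium price for Firm B (-2<2); eliminate high price.
Only (high price, medium price) remains, with payoff -2.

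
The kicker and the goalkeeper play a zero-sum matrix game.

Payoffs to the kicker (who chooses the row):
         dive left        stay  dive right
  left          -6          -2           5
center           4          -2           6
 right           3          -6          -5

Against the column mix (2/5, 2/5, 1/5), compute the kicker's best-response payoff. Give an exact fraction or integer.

left: (-6)·(2/5) + (-2)·(2/5) + (5)·(1/5) = -11/5.
center: (4)·(2/5) + (-2)·(2/5) + (6)·(1/5) = 2.
right: (3)·(2/5) + (-6)·(2/5) + (-5)·(1/5) = -11/5.
The best pure response is center with expected payoff 2.

2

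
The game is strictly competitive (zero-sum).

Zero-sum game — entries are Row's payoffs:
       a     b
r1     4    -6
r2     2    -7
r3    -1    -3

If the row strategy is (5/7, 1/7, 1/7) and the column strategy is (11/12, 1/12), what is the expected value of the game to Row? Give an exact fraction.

Against (11/12, 1/12), each row's expected payoff is r1: 19/6; r2: 5/4; r3: -7/6.
Taking the (5/7, 1/7, 1/7)-weighted average: (5/7)·(19/6) + (1/7)·(5/4) + (1/7)·(-7/6) = 191/84.

191/84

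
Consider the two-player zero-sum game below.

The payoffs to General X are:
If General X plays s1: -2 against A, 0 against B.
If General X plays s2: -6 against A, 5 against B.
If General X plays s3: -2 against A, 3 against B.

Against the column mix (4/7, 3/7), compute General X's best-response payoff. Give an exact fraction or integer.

1/7

s1: (-2)·(4/7) + (0)·(3/7) = -8/7.
s2: (-6)·(4/7) + (5)·(3/7) = -9/7.
s3: (-2)·(4/7) + (3)·(3/7) = 1/7.
The best pure response is s3 with expected payoff 1/7.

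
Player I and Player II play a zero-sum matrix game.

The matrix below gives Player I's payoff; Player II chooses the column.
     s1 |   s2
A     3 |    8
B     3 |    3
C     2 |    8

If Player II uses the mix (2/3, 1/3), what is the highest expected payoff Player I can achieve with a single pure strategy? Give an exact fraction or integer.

14/3

A: (3)·(2/3) + (8)·(1/3) = 14/3.
B: (3)·(2/3) + (3)·(1/3) = 3.
C: (2)·(2/3) + (8)·(1/3) = 4.
The best pure response is A with expected payoff 14/3.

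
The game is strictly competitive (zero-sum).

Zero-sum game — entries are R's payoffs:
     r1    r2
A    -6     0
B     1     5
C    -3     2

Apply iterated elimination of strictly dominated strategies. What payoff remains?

1

Column r2 is strictly dominated by r1 for C (-6<0, 1<5, -3<2); eliminate r2.
Row C is strictly dominated by row B (1>-3); eliminate C.
Row A is strictly dominated by row B (1>-6); eliminate A.
Only (B, r1) remains, with payoff 1.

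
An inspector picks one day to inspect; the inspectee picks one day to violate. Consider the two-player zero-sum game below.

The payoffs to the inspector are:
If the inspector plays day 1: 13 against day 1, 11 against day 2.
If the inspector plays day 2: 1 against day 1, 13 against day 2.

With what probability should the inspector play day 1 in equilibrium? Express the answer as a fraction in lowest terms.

6/7

Row minima are 11 and 1, so the inspector's maximin is 11; column maxima are 13 and 13, so the inspectee's minimax is 13. These differ, so the equilibrium is in mixed strategies.
Let the inspector play day 1 with probability p. The inspectee is indifferent when 13p + (1−p) = 11p + 13(1−p), giving p = 6/7.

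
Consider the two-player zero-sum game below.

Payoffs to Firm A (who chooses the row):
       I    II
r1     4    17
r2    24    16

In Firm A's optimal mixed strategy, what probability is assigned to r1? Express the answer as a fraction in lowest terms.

Row minima are 4 and 16, so Firm A's maximin is 16; column maxima are 24 and 17, so Firm B's minimax is 17. These differ, so the equilibrium is in mixed strategies.
Let Firm A play r1 with probability p. Firm B is indifferent when 4p + 24(1−p) = 17p + 16(1−p), giving p = 8/21.

8/21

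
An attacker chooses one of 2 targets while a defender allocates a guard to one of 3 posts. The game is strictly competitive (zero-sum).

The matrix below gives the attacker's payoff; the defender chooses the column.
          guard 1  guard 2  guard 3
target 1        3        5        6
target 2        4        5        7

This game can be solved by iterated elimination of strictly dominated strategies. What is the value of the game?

4

Column guard 3 is strictly dominated by guard 1 for the defender (3<6, 4<7); eliminate guard 3.
Column guard 2 is strictly dominated by guard 1 for the defender (3<5, 4<5); eliminate guard 2.
Row target 1 is strictly dominated by row target 2 (4>3); eliminate target 1.
Only (target 2, guard 1) remains, with payoff 4.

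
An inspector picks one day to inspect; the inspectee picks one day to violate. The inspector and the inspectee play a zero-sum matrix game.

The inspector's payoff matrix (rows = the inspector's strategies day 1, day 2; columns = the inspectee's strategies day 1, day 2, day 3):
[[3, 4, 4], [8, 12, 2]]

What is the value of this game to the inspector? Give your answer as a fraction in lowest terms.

Column day 2 is strictly dominated by day 1 for the inspectee (it gives the inspector more in every row).
The remaining 2×2 game on (day 1, day 2) × (day 1, day 3) has no saddle point. Let the inspector play day 1 with probability p; indifference gives 3p + 8(1−p) = 4p + 2(1−p), so p = 6/7.
Similarly the inspectee's optimal q on day 1 is 2/7, and the value is 3·(2/7) + (4)·(5/7) = 26/7.

26/7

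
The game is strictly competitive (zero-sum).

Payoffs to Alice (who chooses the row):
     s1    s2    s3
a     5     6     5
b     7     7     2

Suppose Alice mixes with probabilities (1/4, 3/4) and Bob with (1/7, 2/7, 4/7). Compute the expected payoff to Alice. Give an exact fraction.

Against (1/7, 2/7, 4/7), each row's expected payoff is a: 37/7; b: 29/7.
Taking the (1/4, 3/4)-weighted average: (1/4)·(37/7) + (3/4)·(29/7) = 31/7.

31/7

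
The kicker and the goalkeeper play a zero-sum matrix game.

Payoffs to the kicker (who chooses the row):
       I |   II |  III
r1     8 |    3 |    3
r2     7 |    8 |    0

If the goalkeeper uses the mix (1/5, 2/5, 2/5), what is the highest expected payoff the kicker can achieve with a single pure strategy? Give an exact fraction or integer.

23/5

r1: (8)·(1/5) + (3)·(2/5) + (3)·(2/5) = 4.
r2: (7)·(1/5) + (8)·(2/5) + (0)·(2/5) = 23/5.
The best pure response is r2 with expected payoff 23/5.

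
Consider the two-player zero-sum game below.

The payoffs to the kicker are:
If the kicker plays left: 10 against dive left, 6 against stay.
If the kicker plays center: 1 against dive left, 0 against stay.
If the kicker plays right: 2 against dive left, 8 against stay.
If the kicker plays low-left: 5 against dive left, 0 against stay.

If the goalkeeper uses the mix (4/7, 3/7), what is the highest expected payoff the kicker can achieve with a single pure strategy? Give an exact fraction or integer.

58/7

left: (10)·(4/7) + (6)·(3/7) = 58/7.
center: (1)·(4/7) + (0)·(3/7) = 4/7.
right: (2)·(4/7) + (8)·(3/7) = 32/7.
low-left: (5)·(4/7) + (0)·(3/7) = 20/7.
The best pure response is left with expected payoff 58/7.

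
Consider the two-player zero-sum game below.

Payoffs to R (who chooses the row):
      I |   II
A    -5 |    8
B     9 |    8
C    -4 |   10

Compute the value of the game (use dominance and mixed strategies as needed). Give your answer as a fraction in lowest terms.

122/15

Row A is strictly dominated by row C, so R never plays it.
The remaining 2×2 game on (B, C) × (I, II) has no saddle point. Let R play B with probability p; indifference gives 9p − 4(1−p) = 8p + 10(1−p), so p = 14/15.
Similarly C's optimal q on I is 2/15, and the value is 9·(2/15) + (8)·(13/15) = 122/15.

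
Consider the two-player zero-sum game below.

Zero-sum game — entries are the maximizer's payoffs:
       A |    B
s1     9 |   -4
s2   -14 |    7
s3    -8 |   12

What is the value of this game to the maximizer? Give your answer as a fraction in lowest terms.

76/33

Row s2 is strictly dominated by row s3, so the maximizer never plays it.
The remaining 2×2 game on (s1, s3) × (A, B) has no saddle point. Let the maximizer play s1 with probability p; indifference gives 9p − 8(1−p) = −4p + 12(1−p), so p = 20/33.
Similarly the minimizer's optimal q on A is 16/33, and the value is 9·(16/33) + (-4)·(17/33) = 76/33.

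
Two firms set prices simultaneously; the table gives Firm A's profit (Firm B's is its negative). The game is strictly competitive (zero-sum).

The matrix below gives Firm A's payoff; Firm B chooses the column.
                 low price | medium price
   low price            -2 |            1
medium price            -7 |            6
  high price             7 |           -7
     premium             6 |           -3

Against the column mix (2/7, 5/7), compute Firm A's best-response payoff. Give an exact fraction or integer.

low price: (-2)·(2/7) + (1)·(5/7) = 1/7.
medium price: (-7)·(2/7) + (6)·(5/7) = 16/7.
high price: (7)·(2/7) + (-7)·(5/7) = -3.
premium: (6)·(2/7) + (-3)·(5/7) = -3/7.
The best pure response is medium price with expected payoff 16/7.

16/7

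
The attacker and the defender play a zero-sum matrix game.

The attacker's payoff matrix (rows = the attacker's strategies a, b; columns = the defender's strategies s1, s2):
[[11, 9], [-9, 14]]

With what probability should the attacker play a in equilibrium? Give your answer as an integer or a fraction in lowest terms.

23/25

Row minima are 9 and -9, so the attacker's maximin is 9; column maxima are 11 and 14, so the defender's minimax is 11. These differ, so the equilibrium is in mixed strategies.
Let the attacker play a with probability p. The defender is indifferent when 11p − 9(1−p) = 9p + 14(1−p), giving p = 23/25.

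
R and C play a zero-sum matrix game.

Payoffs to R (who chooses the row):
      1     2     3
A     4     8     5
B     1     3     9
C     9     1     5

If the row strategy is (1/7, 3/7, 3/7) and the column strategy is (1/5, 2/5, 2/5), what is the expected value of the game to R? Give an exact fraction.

Against (1/5, 2/5, 2/5), each row's expected payoff is A: 6; B: 5; C: 21/5.
Taking the (1/7, 3/7, 3/7)-weighted average: (1/7)·(6) + (3/7)·(5) + (3/7)·(21/5) = 24/5.

24/5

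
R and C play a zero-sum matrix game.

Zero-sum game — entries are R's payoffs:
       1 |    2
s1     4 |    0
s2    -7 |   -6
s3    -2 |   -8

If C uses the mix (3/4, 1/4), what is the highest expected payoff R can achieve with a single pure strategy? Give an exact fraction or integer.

3

s1: (4)·(3/4) + (0)·(1/4) = 3.
s2: (-7)·(3/4) + (-6)·(1/4) = -27/4.
s3: (-2)·(3/4) + (-8)·(1/4) = -7/2.
The best pure response is s1 with expected payoff 3.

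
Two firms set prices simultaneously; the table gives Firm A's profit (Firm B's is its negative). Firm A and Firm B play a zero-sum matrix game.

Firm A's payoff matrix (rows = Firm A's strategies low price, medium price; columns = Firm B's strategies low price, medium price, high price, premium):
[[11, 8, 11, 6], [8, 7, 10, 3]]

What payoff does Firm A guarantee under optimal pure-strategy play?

Row minima: 6, 3 → Firm A's maximin is 6.
Column maxima: 11, 8, 11, 6 → Firm B's minimax is 6.
They coincide at (low price, premium), so the value is 6.

6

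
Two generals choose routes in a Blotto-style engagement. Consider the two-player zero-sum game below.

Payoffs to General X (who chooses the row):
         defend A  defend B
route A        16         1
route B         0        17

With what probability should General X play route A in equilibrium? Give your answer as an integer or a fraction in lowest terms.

Row minima are 1 and 0, so General X's maximin is 1; column maxima are 16 and 17, so General Y's minimax is 16. These differ, so the equilibrium is in mixed strategies.
Let General X play route A with probability p. General Y is indifferent when 16p = p + 17(1−p), giving p = 17/32.

17/32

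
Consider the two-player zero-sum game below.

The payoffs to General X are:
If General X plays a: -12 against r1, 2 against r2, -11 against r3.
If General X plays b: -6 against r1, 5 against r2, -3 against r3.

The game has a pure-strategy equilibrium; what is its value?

-6

Row minima: -12, -6 → General X's maximin is -6.
Column maxima: -6, 5, -3 → General Y's minimax is -6.
They coincide at (b, r1), so the value is -6.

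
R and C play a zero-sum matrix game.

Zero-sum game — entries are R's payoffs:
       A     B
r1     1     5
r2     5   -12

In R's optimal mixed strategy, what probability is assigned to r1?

Row minima are 1 and -12, so R's maximin is 1; column maxima are 5 and 5, so C's minimax is 5. These differ, so the equilibrium is in mixed strategies.
Let R play r1 with probability p. C is indifferent when p + 5(1−p) = 5p − 12(1−p), giving p = 17/21.

17/21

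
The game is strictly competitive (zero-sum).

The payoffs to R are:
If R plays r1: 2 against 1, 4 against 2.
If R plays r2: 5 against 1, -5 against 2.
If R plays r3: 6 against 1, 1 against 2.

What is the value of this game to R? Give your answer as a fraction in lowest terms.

Row r2 is strictly dominated by row r3, so R never plays it.
The remaining 2×2 game on (r1, r3) × (1, 2) has no saddle point. Let R play r1 with probability p; indifference gives 2p + 6(1−p) = 4p + (1−p), so p = 5/7.
Similarly C's optimal q on 1 is 3/7, and the value is 2·(3/7) + (4)·(4/7) = 22/7.

22/7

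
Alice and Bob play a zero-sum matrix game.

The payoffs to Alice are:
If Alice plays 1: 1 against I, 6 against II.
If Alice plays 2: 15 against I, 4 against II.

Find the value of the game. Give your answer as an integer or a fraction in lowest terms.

43/8

Row minima are 1 and 4, so Alice's maximin is 4; column maxima are 15 and 6, so Bob's minimax is 6. These differ, so the equilibrium is in mixed strategies.
Let Alice play 1 with probability p. Bob is indifferent when p + 15(1−p) = 6p + 4(1−p), giving p = 11/16.
Let Bob play I with probability q. Alice is indifferent when q + 6(1−q) = 15q + 4(1−q), giving q = 1/8.
The value is 1·(1/8) + (6)·(7/8) = 43/8.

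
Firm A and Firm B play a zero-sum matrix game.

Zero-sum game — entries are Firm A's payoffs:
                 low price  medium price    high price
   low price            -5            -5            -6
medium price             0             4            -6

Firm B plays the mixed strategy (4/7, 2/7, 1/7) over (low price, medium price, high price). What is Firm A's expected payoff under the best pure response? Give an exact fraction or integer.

low price: (-5)·(4/7) + (-5)·(2/7) + (-6)·(1/7) = -36/7.
medium price: (0)·(4/7) + (4)·(2/7) + (-6)·(1/7) = 2/7.
The best pure response is medium price with expected payoff 2/7.

2/7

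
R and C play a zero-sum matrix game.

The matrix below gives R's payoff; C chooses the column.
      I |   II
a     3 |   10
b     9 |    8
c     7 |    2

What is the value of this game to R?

33/4

Row c is strictly dominated by row b, so R never plays it.
The remaining 2×2 game on (a, b) × (I, II) has no saddle point. Let R play a with probability p; indifference gives 3p + 9(1−p) = 10p + 8(1−p), so p = 1/8.
Similarly C's optimal q on I is 1/4, and the value is 3·(1/4) + (10)·(3/4) = 33/4.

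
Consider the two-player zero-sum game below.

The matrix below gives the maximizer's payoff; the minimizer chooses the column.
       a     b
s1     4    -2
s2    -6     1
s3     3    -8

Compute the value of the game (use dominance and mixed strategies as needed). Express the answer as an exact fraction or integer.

Row s3 is strictly dominated by row s1, so the maximizer never plays it.
The remaining 2×2 game on (s1, s2) × (a, b) has no saddle point. Let the maximizer play s1 with probability p; indifference gives 4p − 6(1−p) = −2p + (1−p), so p = 7/13.
Similarly the minimizer's optimal q on a is 3/13, and the value is 4·(3/13) + (-2)·(10/13) = -8/13.

-8/13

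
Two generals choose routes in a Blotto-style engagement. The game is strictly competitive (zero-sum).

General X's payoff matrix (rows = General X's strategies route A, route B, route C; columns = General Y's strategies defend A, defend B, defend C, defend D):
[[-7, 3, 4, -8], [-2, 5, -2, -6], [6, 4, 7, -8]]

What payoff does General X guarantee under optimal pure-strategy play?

Row minima: -8, -6, -8 → General X's maximin is -6.
Column maxima: 6, 5, 7, -6 → General Y's minimax is -6.
They coincide at (route B, defend D), so the value is -6.

-6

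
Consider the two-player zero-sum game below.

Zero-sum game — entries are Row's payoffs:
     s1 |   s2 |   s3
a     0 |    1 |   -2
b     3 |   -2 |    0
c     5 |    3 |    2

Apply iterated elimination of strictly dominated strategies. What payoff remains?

2

Column s1 is strictly dominated by s3 for Column (-2<0, 0<3, 2<5); eliminate s1.
Row a is strictly dominated by row c (3>1, 2>-2); eliminate a.
Row b is strictly dominated by row c (3>-2, 2>0); eliminate b.
Column s2 is strictly dominated by s3 for Column (2<3); eliminate s2.
Only (c, s3) remains, with payoff 2.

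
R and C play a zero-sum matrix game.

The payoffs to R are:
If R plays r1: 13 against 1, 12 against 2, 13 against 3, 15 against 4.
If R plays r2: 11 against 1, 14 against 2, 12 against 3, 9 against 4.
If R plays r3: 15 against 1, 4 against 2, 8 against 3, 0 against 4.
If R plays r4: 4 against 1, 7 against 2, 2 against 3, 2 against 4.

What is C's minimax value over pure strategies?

The worst case (largest entry) in each column is 1: 15, 2: 14, 3: 13, 4: 15.
The best (smallest) of these is 13.

13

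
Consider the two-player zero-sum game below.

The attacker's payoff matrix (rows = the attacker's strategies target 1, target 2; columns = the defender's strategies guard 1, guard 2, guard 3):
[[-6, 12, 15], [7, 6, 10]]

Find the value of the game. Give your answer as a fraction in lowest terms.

120/19

Column guard 3 is strictly dominated by guard 2 for the defender (it gives the attacker more in every row).
The remaining 2×2 game on (target 1, target 2) × (guard 1, guard 2) has no saddle point. Let the attacker play target 1 with probability p; indifference gives −6p + 7(1−p) = 12p + 6(1−p), so p = 1/19.
Similarly the defender's optimal q on guard 1 is 6/19, and the value is -6·(6/19) + (12)·(13/19) = 120/19.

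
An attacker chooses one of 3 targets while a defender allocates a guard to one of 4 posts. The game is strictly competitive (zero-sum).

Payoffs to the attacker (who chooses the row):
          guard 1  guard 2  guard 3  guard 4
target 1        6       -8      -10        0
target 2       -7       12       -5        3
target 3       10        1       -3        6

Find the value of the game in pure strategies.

Row minima: -10, -7, -3 → the attacker's maximin is -3.
Column maxima: 10, 12, -3, 6 → the defender's minimax is -3.
They coincide at (target 3, guard 3), so the value is -3.

-3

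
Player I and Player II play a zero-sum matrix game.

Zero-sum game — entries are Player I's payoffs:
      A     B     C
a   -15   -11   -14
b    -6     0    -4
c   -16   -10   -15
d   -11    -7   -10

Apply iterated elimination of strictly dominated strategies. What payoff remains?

-6

Column B is strictly dominated by A for Player II (-15<-11, -6<0, -16<-10, -11<-7); eliminate B.
Column C is strictly dominated by A for Player II (-15<-14, -6<-4, -16<-15, -11<-10); eliminate C.
Row c is strictly dominated by row a (-15>-16); eliminate c.
Row d is strictly dominated by row b (-6>-11); eliminate d.
Row a is strictly dominated by row b (-6>-15); eliminate a.
Only (b, A) remains, with payoff -6.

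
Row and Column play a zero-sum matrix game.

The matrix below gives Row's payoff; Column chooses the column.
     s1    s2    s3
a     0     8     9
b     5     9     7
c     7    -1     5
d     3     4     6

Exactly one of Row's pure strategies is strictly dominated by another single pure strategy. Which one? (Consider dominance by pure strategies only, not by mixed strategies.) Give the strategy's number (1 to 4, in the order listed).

4

Compare d with b: 5 > 3, 9 > 4, 7 > 6.
So b strictly dominates d for Row; d is strictly dominated.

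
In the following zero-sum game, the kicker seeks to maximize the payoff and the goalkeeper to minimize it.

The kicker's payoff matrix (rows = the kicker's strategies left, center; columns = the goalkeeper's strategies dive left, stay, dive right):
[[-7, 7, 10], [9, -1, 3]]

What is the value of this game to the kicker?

Column dive right is strictly dominated by stay for the goalkeeper (it gives the kicker more in every row).
The remaining 2×2 game on (left, center) × (dive left, stay) has no saddle point. Let the kicker play left with probability p; indifference gives −7p + 9(1−p) = 7p − (1−p), so p = 5/12.
Similarly the goalkeeper's optimal q on dive left is 1/3, and the value is -7·(1/3) + (7)·(2/3) = 7/3.

7/3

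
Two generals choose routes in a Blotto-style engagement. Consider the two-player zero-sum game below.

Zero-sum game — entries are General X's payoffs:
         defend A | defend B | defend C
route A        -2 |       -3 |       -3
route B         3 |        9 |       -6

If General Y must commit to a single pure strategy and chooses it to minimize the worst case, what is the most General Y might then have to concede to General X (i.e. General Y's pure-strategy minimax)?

-3

The worst case (largest entry) in each column is defend A: 3, defend B: 9, defend C: -3.
The best (smallest) of these is -3.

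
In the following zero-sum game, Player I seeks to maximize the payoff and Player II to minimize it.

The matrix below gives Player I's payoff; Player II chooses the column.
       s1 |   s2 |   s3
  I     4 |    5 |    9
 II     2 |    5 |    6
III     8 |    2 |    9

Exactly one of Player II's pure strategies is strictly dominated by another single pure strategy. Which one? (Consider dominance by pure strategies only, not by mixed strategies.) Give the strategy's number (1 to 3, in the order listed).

3

Player II prefers columns that give Player I less. Compare s3 with s1: 4 < 9, 2 < 6, 8 < 9.
So s1 strictly dominates s3 for Player II; s3 is strictly dominated.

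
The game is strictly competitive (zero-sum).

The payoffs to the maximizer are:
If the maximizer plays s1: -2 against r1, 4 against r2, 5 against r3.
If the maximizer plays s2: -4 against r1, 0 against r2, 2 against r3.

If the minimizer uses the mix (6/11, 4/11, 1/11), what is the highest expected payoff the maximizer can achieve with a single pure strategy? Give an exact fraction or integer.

s1: (-2)·(6/11) + (4)·(4/11) + (5)·(1/11) = 9/11.
s2: (-4)·(6/11) + (0)·(4/11) + (2)·(1/11) = -2.
The best pure response is s1 with expected payoff 9/11.

9/11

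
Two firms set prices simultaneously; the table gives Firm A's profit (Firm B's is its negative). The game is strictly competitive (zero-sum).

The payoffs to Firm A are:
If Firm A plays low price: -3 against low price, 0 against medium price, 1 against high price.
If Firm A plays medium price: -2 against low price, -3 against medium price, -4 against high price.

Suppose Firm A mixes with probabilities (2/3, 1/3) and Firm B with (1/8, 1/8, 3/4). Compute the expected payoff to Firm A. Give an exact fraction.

Against (1/8, 1/8, 3/4), each row's expected payoff is low price: 3/8; medium price: -29/8.
Taking the (2/3, 1/3)-weighted average: (2/3)·(3/8) + (1/3)·(-29/8) = -23/24.

-23/24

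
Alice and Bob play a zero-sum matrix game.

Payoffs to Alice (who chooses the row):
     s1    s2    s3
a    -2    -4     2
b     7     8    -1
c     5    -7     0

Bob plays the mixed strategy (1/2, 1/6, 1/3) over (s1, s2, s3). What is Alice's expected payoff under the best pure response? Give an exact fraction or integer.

9/2

a: (-2)·(1/2) + (-4)·(1/6) + (2)·(1/3) = -1.
b: (7)·(1/2) + (8)·(1/6) + (-1)·(1/3) = 9/2.
c: (5)·(1/2) + (-7)·(1/6) + (0)·(1/3) = 4/3.
The best pure response is b with expected payoff 9/2.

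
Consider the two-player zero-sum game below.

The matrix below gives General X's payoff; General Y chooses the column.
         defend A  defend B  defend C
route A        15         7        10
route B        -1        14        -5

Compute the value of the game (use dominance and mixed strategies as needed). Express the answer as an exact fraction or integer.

Column defend A is strictly dominated by defend C for General Y (it gives General X more in every row).
The remaining 2×2 game on (route A, route B) × (defend B, defend C) has no saddle point. Let General X play route A with probability p; indifference gives 7p + 14(1−p) = 10p − 5(1−p), so p = 19/22.
Similarly General Y's optimal q on defend B is 15/22, and the value is 7·(15/22) + (10)·(7/22) = 175/22.

175/22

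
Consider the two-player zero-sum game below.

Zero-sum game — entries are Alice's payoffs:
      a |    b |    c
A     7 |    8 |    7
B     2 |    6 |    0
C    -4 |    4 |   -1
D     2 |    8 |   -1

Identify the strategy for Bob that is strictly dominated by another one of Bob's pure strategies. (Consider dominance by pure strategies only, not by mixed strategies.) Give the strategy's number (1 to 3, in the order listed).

Bob prefers columns that give Alice less. Compare b with a: 7 < 8, 2 < 6, -4 < 4, 2 < 8.
So a strictly dominates b for Bob; b is strictly dominated.

2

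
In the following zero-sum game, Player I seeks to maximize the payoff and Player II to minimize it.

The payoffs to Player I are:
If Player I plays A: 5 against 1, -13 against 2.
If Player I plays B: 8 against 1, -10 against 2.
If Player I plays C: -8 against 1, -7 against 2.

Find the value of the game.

-136/19

Row A is strictly dominated by row B, so Player I never plays it.
The remaining 2×2 game on (B, C) × (1, 2) has no saddle point. Let Player I play B with probability p; indifference gives 8p − 8(1−p) = −10p − 7(1−p), so p = 1/19.
Similarly Player II's optimal q on 1 is 3/19, and the value is 8·(3/19) + (-10)·(16/19) = -136/19.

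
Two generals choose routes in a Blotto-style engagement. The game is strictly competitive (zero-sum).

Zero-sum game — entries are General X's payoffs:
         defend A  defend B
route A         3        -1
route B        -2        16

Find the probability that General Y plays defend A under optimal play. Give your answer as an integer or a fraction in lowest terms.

Row minima are -1 and -2, so General X's maximin is -1; column maxima are 3 and 16, so General Y's minimax is 3. These differ, so the equilibrium is in mixed strategies.
Let General Y play defend A with probability q. General X is indifferent when 3q − (1−q) = −2q + 16(1−q), giving q = 17/22.

17/22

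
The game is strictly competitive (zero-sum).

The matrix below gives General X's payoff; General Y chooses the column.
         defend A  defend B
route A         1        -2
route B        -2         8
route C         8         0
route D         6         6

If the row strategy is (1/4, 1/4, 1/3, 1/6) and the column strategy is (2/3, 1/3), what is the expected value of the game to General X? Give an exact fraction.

Against (2/3, 1/3), each row's expected payoff is route A: 0; route B: 4/3; route C: 16/3; route D: 6.
Taking the (1/4, 1/4, 1/3, 1/6)-weighted average: (1/4)·(0) + (1/4)·(4/3) + (1/3)·(16/3) + (1/6)·(6) = 28/9.

28/9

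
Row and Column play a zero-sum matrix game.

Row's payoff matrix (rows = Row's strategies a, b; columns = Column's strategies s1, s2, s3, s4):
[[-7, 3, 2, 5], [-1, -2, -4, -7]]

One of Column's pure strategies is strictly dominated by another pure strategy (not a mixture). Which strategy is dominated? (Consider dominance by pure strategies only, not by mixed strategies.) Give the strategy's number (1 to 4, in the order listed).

2

Column prefers columns that give Row less. Compare s2 with s3: 2 < 3, -4 < -2.
So s3 strictly dominates s2 for Column; s2 is strictly dominated.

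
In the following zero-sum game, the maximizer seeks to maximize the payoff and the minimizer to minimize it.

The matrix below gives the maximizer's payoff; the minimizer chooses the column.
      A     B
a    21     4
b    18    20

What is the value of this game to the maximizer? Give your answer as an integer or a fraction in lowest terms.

Row minima are 4 and 18, so the maximizer's maximin is 18; column maxima are 21 and 20, so the minimizer's minimax is 20. These differ, so the equilibrium is in mixed strategies.
Let the maximizer play a with probability p. The minimizer is indifferent when 21p + 18(1−p) = 4p + 20(1−p), giving p = 2/19.
Let the minimizer play A with probability q. The maximizer is indifferent when 21q + 4(1−q) = 18q + 20(1−q), giving q = 16/19.
The value is 21·(16/19) + (4)·(3/19) = 348/19.

348/19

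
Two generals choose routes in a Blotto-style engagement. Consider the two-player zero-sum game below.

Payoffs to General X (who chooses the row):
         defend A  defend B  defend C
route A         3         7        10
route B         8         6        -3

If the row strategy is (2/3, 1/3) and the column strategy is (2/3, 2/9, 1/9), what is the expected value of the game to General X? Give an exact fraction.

47/9

Against (2/3, 2/9, 1/9), each row's expected payoff is route A: 14/3; route B: 19/3.
Taking the (2/3, 1/3)-weighted average: (2/3)·(14/3) + (1/3)·(19/3) = 47/9.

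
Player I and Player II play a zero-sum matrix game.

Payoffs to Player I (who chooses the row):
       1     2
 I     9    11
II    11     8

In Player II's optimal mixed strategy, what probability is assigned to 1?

Row minima are 9 and 8, so Player I's maximin is 9; column maxima are 11 and 11, so Player II's minimax is 11. These differ, so the equilibrium is in mixed strategies.
Let Player II play 1 with probability q. Player I is indifferent when 9q + 11(1−q) = 11q + 8(1−q), giving q = 3/5.

3/5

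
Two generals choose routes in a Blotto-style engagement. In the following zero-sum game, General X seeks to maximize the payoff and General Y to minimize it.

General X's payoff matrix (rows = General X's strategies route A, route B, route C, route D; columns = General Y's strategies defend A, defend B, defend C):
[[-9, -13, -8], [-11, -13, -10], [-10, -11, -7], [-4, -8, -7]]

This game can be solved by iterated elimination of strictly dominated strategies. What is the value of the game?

-8

Row route A is strictly dominated by row route D (-4>-9, -8>-13, -7>-8); eliminate route A.
Row route B is strictly dominated by row route C (-10>-11, -11>-13, -7>-10); eliminate route B.
Column defend C is strictly dominated by defend B for General Y (-11<-7, -8<-7); eliminate defend C.
Row route C is strictly dominated by row route D (-4>-10, -8>-11); eliminate route C.
Column defend A is strictly dominated by defend B for General Y (-8<-4); eliminate defend A.
Only (route D, defend B) remains, with payoff -8.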